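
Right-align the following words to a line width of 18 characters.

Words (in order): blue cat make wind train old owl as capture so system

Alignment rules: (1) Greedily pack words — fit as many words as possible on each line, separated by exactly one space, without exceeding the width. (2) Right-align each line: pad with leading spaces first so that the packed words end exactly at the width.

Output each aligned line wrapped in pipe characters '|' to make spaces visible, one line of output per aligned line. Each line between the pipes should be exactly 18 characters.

Line 1: ['blue', 'cat', 'make', 'wind'] (min_width=18, slack=0)
Line 2: ['train', 'old', 'owl', 'as'] (min_width=16, slack=2)
Line 3: ['capture', 'so', 'system'] (min_width=17, slack=1)

Answer: |blue cat make wind|
|  train old owl as|
| capture so system|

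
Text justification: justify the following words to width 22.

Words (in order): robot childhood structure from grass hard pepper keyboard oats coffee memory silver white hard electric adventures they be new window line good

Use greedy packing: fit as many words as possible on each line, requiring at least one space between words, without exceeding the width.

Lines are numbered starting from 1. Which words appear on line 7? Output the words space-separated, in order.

Line 1: ['robot', 'childhood'] (min_width=15, slack=7)
Line 2: ['structure', 'from', 'grass'] (min_width=20, slack=2)
Line 3: ['hard', 'pepper', 'keyboard'] (min_width=20, slack=2)
Line 4: ['oats', 'coffee', 'memory'] (min_width=18, slack=4)
Line 5: ['silver', 'white', 'hard'] (min_width=17, slack=5)
Line 6: ['electric', 'adventures'] (min_width=19, slack=3)
Line 7: ['they', 'be', 'new', 'window'] (min_width=18, slack=4)
Line 8: ['line', 'good'] (min_width=9, slack=13)

Answer: they be new window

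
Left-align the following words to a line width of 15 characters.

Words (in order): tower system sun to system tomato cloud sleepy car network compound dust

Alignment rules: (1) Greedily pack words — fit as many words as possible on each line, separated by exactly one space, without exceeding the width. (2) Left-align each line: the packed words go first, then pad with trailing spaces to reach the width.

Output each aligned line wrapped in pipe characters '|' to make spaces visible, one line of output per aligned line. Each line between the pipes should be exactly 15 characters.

Line 1: ['tower', 'system'] (min_width=12, slack=3)
Line 2: ['sun', 'to', 'system'] (min_width=13, slack=2)
Line 3: ['tomato', 'cloud'] (min_width=12, slack=3)
Line 4: ['sleepy', 'car'] (min_width=10, slack=5)
Line 5: ['network'] (min_width=7, slack=8)
Line 6: ['compound', 'dust'] (min_width=13, slack=2)

Answer: |tower system   |
|sun to system  |
|tomato cloud   |
|sleepy car     |
|network        |
|compound dust  |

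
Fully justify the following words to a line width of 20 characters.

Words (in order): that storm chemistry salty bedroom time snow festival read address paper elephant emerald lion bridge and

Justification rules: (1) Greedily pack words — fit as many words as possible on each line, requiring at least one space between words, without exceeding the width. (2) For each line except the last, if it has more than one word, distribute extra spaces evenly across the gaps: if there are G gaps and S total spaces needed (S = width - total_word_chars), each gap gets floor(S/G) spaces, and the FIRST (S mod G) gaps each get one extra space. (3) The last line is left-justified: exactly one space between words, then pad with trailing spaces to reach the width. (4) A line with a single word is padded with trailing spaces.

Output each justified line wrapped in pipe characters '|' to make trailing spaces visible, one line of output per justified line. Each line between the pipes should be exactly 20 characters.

Line 1: ['that', 'storm', 'chemistry'] (min_width=20, slack=0)
Line 2: ['salty', 'bedroom', 'time'] (min_width=18, slack=2)
Line 3: ['snow', 'festival', 'read'] (min_width=18, slack=2)
Line 4: ['address', 'paper'] (min_width=13, slack=7)
Line 5: ['elephant', 'emerald'] (min_width=16, slack=4)
Line 6: ['lion', 'bridge', 'and'] (min_width=15, slack=5)

Answer: |that storm chemistry|
|salty  bedroom  time|
|snow  festival  read|
|address        paper|
|elephant     emerald|
|lion bridge and     |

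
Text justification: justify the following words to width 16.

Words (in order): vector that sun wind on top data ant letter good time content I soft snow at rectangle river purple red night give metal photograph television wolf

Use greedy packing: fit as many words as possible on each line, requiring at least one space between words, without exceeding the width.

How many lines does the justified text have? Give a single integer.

Line 1: ['vector', 'that', 'sun'] (min_width=15, slack=1)
Line 2: ['wind', 'on', 'top', 'data'] (min_width=16, slack=0)
Line 3: ['ant', 'letter', 'good'] (min_width=15, slack=1)
Line 4: ['time', 'content', 'I'] (min_width=14, slack=2)
Line 5: ['soft', 'snow', 'at'] (min_width=12, slack=4)
Line 6: ['rectangle', 'river'] (min_width=15, slack=1)
Line 7: ['purple', 'red', 'night'] (min_width=16, slack=0)
Line 8: ['give', 'metal'] (min_width=10, slack=6)
Line 9: ['photograph'] (min_width=10, slack=6)
Line 10: ['television', 'wolf'] (min_width=15, slack=1)
Total lines: 10

Answer: 10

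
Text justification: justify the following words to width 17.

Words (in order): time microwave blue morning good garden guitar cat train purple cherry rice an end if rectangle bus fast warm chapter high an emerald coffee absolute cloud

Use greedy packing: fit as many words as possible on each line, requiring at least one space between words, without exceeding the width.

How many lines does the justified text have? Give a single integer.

Line 1: ['time', 'microwave'] (min_width=14, slack=3)
Line 2: ['blue', 'morning', 'good'] (min_width=17, slack=0)
Line 3: ['garden', 'guitar', 'cat'] (min_width=17, slack=0)
Line 4: ['train', 'purple'] (min_width=12, slack=5)
Line 5: ['cherry', 'rice', 'an'] (min_width=14, slack=3)
Line 6: ['end', 'if', 'rectangle'] (min_width=16, slack=1)
Line 7: ['bus', 'fast', 'warm'] (min_width=13, slack=4)
Line 8: ['chapter', 'high', 'an'] (min_width=15, slack=2)
Line 9: ['emerald', 'coffee'] (min_width=14, slack=3)
Line 10: ['absolute', 'cloud'] (min_width=14, slack=3)
Total lines: 10

Answer: 10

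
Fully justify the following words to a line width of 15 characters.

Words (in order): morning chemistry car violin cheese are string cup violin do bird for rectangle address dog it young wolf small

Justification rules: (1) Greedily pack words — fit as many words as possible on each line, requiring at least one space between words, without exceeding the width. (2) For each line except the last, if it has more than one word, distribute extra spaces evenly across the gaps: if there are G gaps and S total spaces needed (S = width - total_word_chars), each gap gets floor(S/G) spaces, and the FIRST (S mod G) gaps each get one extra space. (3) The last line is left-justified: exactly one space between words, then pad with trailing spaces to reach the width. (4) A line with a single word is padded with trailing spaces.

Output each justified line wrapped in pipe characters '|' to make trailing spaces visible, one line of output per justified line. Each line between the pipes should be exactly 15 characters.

Answer: |morning        |
|chemistry   car|
|violin   cheese|
|are  string cup|
|violin  do bird|
|for   rectangle|
|address  dog it|
|young      wolf|
|small          |

Derivation:
Line 1: ['morning'] (min_width=7, slack=8)
Line 2: ['chemistry', 'car'] (min_width=13, slack=2)
Line 3: ['violin', 'cheese'] (min_width=13, slack=2)
Line 4: ['are', 'string', 'cup'] (min_width=14, slack=1)
Line 5: ['violin', 'do', 'bird'] (min_width=14, slack=1)
Line 6: ['for', 'rectangle'] (min_width=13, slack=2)
Line 7: ['address', 'dog', 'it'] (min_width=14, slack=1)
Line 8: ['young', 'wolf'] (min_width=10, slack=5)
Line 9: ['small'] (min_width=5, slack=10)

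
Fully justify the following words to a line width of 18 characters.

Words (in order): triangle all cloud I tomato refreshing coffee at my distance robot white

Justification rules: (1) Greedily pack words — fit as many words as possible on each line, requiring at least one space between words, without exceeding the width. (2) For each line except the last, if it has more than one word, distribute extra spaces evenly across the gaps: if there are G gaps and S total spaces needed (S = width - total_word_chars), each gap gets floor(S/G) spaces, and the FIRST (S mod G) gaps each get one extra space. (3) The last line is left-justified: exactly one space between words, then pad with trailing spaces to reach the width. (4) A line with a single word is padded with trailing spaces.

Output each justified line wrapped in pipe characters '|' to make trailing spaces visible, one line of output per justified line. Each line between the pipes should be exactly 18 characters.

Line 1: ['triangle', 'all', 'cloud'] (min_width=18, slack=0)
Line 2: ['I', 'tomato'] (min_width=8, slack=10)
Line 3: ['refreshing', 'coffee'] (min_width=17, slack=1)
Line 4: ['at', 'my', 'distance'] (min_width=14, slack=4)
Line 5: ['robot', 'white'] (min_width=11, slack=7)

Answer: |triangle all cloud|
|I           tomato|
|refreshing  coffee|
|at   my   distance|
|robot white       |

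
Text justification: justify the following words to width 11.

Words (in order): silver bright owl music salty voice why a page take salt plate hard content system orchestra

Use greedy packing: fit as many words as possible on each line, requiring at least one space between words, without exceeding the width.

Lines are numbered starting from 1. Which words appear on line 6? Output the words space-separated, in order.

Line 1: ['silver'] (min_width=6, slack=5)
Line 2: ['bright', 'owl'] (min_width=10, slack=1)
Line 3: ['music', 'salty'] (min_width=11, slack=0)
Line 4: ['voice', 'why', 'a'] (min_width=11, slack=0)
Line 5: ['page', 'take'] (min_width=9, slack=2)
Line 6: ['salt', 'plate'] (min_width=10, slack=1)
Line 7: ['hard'] (min_width=4, slack=7)
Line 8: ['content'] (min_width=7, slack=4)
Line 9: ['system'] (min_width=6, slack=5)
Line 10: ['orchestra'] (min_width=9, slack=2)

Answer: salt plate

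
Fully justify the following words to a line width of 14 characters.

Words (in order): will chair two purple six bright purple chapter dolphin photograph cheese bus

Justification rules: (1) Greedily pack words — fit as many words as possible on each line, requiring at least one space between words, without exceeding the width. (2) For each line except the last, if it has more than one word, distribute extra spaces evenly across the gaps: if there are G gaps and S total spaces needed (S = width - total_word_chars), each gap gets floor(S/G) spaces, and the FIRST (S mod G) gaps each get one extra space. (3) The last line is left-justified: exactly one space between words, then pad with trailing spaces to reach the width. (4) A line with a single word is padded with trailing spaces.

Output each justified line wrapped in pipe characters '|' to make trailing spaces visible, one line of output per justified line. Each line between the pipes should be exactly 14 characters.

Line 1: ['will', 'chair', 'two'] (min_width=14, slack=0)
Line 2: ['purple', 'six'] (min_width=10, slack=4)
Line 3: ['bright', 'purple'] (min_width=13, slack=1)
Line 4: ['chapter'] (min_width=7, slack=7)
Line 5: ['dolphin'] (min_width=7, slack=7)
Line 6: ['photograph'] (min_width=10, slack=4)
Line 7: ['cheese', 'bus'] (min_width=10, slack=4)

Answer: |will chair two|
|purple     six|
|bright  purple|
|chapter       |
|dolphin       |
|photograph    |
|cheese bus    |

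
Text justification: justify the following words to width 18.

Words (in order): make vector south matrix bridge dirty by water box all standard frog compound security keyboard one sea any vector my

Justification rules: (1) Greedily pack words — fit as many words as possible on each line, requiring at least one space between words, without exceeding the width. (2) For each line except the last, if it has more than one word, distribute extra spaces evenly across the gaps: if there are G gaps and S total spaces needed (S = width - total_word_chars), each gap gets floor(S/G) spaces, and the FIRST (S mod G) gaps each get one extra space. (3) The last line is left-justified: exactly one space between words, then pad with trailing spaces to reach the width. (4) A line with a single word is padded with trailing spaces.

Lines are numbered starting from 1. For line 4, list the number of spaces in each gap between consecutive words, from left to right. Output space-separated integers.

Answer: 2 1

Derivation:
Line 1: ['make', 'vector', 'south'] (min_width=17, slack=1)
Line 2: ['matrix', 'bridge'] (min_width=13, slack=5)
Line 3: ['dirty', 'by', 'water', 'box'] (min_width=18, slack=0)
Line 4: ['all', 'standard', 'frog'] (min_width=17, slack=1)
Line 5: ['compound', 'security'] (min_width=17, slack=1)
Line 6: ['keyboard', 'one', 'sea'] (min_width=16, slack=2)
Line 7: ['any', 'vector', 'my'] (min_width=13, slack=5)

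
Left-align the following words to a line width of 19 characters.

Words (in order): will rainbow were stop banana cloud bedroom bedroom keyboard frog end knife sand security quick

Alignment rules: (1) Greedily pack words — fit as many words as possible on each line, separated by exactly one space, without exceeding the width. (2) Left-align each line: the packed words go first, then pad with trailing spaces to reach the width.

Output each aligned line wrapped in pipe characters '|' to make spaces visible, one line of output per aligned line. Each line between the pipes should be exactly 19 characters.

Line 1: ['will', 'rainbow', 'were'] (min_width=17, slack=2)
Line 2: ['stop', 'banana', 'cloud'] (min_width=17, slack=2)
Line 3: ['bedroom', 'bedroom'] (min_width=15, slack=4)
Line 4: ['keyboard', 'frog', 'end'] (min_width=17, slack=2)
Line 5: ['knife', 'sand', 'security'] (min_width=19, slack=0)
Line 6: ['quick'] (min_width=5, slack=14)

Answer: |will rainbow were  |
|stop banana cloud  |
|bedroom bedroom    |
|keyboard frog end  |
|knife sand security|
|quick              |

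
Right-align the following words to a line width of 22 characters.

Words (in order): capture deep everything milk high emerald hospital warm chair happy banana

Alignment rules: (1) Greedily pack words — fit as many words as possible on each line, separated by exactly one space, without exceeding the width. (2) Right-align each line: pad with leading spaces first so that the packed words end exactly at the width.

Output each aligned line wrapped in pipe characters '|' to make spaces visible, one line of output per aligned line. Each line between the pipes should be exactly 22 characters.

Line 1: ['capture', 'deep'] (min_width=12, slack=10)
Line 2: ['everything', 'milk', 'high'] (min_width=20, slack=2)
Line 3: ['emerald', 'hospital', 'warm'] (min_width=21, slack=1)
Line 4: ['chair', 'happy', 'banana'] (min_width=18, slack=4)

Answer: |          capture deep|
|  everything milk high|
| emerald hospital warm|
|    chair happy banana|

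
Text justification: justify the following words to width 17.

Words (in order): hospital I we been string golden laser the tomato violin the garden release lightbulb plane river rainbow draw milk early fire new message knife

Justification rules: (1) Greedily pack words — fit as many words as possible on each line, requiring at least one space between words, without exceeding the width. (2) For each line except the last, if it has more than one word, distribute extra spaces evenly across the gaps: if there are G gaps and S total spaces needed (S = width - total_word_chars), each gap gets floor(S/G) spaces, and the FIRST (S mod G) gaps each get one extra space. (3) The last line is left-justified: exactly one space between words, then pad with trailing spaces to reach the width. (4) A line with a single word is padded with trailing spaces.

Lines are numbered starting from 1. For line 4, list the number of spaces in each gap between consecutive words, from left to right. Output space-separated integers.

Answer: 1 1

Derivation:
Line 1: ['hospital', 'I', 'we'] (min_width=13, slack=4)
Line 2: ['been', 'string'] (min_width=11, slack=6)
Line 3: ['golden', 'laser', 'the'] (min_width=16, slack=1)
Line 4: ['tomato', 'violin', 'the'] (min_width=17, slack=0)
Line 5: ['garden', 'release'] (min_width=14, slack=3)
Line 6: ['lightbulb', 'plane'] (min_width=15, slack=2)
Line 7: ['river', 'rainbow'] (min_width=13, slack=4)
Line 8: ['draw', 'milk', 'early'] (min_width=15, slack=2)
Line 9: ['fire', 'new', 'message'] (min_width=16, slack=1)
Line 10: ['knife'] (min_width=5, slack=12)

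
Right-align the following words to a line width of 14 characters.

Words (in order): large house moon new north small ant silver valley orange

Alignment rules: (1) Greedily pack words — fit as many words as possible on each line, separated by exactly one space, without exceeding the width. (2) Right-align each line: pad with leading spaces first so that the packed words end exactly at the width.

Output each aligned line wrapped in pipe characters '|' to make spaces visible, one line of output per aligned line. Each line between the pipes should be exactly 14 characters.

Answer: |   large house|
|moon new north|
|     small ant|
| silver valley|
|        orange|

Derivation:
Line 1: ['large', 'house'] (min_width=11, slack=3)
Line 2: ['moon', 'new', 'north'] (min_width=14, slack=0)
Line 3: ['small', 'ant'] (min_width=9, slack=5)
Line 4: ['silver', 'valley'] (min_width=13, slack=1)
Line 5: ['orange'] (min_width=6, slack=8)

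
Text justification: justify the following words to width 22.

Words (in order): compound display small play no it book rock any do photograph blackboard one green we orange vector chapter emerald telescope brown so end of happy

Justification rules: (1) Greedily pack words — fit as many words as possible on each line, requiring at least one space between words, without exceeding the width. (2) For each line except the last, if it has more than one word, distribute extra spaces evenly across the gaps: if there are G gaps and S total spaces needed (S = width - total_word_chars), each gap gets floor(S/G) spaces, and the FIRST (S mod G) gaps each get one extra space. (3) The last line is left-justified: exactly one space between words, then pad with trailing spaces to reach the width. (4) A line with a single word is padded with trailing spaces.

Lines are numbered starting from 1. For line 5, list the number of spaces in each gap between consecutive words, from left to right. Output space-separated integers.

Line 1: ['compound', 'display', 'small'] (min_width=22, slack=0)
Line 2: ['play', 'no', 'it', 'book', 'rock'] (min_width=20, slack=2)
Line 3: ['any', 'do', 'photograph'] (min_width=17, slack=5)
Line 4: ['blackboard', 'one', 'green'] (min_width=20, slack=2)
Line 5: ['we', 'orange', 'vector'] (min_width=16, slack=6)
Line 6: ['chapter', 'emerald'] (min_width=15, slack=7)
Line 7: ['telescope', 'brown', 'so', 'end'] (min_width=22, slack=0)
Line 8: ['of', 'happy'] (min_width=8, slack=14)

Answer: 4 4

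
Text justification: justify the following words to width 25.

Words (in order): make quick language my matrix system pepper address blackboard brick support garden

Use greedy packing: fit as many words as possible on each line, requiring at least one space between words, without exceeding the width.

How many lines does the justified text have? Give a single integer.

Answer: 4

Derivation:
Line 1: ['make', 'quick', 'language', 'my'] (min_width=22, slack=3)
Line 2: ['matrix', 'system', 'pepper'] (min_width=20, slack=5)
Line 3: ['address', 'blackboard', 'brick'] (min_width=24, slack=1)
Line 4: ['support', 'garden'] (min_width=14, slack=11)
Total lines: 4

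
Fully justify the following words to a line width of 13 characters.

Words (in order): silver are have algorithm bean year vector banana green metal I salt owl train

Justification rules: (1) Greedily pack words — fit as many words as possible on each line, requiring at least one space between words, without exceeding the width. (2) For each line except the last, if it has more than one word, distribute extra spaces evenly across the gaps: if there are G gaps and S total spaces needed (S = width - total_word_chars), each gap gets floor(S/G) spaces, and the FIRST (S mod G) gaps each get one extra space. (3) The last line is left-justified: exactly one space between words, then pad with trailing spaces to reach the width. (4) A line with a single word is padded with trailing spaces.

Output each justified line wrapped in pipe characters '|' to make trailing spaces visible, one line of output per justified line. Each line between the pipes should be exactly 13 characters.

Answer: |silver    are|
|have         |
|algorithm    |
|bean     year|
|vector banana|
|green metal I|
|salt      owl|
|train        |

Derivation:
Line 1: ['silver', 'are'] (min_width=10, slack=3)
Line 2: ['have'] (min_width=4, slack=9)
Line 3: ['algorithm'] (min_width=9, slack=4)
Line 4: ['bean', 'year'] (min_width=9, slack=4)
Line 5: ['vector', 'banana'] (min_width=13, slack=0)
Line 6: ['green', 'metal', 'I'] (min_width=13, slack=0)
Line 7: ['salt', 'owl'] (min_width=8, slack=5)
Line 8: ['train'] (min_width=5, slack=8)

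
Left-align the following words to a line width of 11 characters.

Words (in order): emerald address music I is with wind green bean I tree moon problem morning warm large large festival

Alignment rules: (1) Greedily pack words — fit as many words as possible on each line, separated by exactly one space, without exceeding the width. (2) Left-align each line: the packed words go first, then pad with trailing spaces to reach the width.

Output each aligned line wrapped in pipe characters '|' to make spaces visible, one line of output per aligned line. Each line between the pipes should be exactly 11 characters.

Line 1: ['emerald'] (min_width=7, slack=4)
Line 2: ['address'] (min_width=7, slack=4)
Line 3: ['music', 'I', 'is'] (min_width=10, slack=1)
Line 4: ['with', 'wind'] (min_width=9, slack=2)
Line 5: ['green', 'bean'] (min_width=10, slack=1)
Line 6: ['I', 'tree', 'moon'] (min_width=11, slack=0)
Line 7: ['problem'] (min_width=7, slack=4)
Line 8: ['morning'] (min_width=7, slack=4)
Line 9: ['warm', 'large'] (min_width=10, slack=1)
Line 10: ['large'] (min_width=5, slack=6)
Line 11: ['festival'] (min_width=8, slack=3)

Answer: |emerald    |
|address    |
|music I is |
|with wind  |
|green bean |
|I tree moon|
|problem    |
|morning    |
|warm large |
|large      |
|festival   |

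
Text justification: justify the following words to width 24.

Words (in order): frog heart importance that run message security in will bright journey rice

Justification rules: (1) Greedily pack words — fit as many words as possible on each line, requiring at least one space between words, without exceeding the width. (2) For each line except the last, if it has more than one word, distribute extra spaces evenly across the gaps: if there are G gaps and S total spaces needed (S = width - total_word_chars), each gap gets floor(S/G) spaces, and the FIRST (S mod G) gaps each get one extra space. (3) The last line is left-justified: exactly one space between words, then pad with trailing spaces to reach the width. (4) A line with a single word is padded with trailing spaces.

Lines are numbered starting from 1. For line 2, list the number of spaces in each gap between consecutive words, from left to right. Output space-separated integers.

Line 1: ['frog', 'heart', 'importance'] (min_width=21, slack=3)
Line 2: ['that', 'run', 'message'] (min_width=16, slack=8)
Line 3: ['security', 'in', 'will', 'bright'] (min_width=23, slack=1)
Line 4: ['journey', 'rice'] (min_width=12, slack=12)

Answer: 5 5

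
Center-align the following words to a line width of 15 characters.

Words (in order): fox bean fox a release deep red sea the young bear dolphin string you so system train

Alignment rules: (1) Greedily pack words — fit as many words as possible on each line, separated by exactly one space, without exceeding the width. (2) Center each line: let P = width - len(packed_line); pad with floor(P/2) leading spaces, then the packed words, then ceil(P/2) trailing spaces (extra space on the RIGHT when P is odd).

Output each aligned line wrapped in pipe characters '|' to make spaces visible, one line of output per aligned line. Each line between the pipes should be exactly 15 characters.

Line 1: ['fox', 'bean', 'fox', 'a'] (min_width=14, slack=1)
Line 2: ['release', 'deep'] (min_width=12, slack=3)
Line 3: ['red', 'sea', 'the'] (min_width=11, slack=4)
Line 4: ['young', 'bear'] (min_width=10, slack=5)
Line 5: ['dolphin', 'string'] (min_width=14, slack=1)
Line 6: ['you', 'so', 'system'] (min_width=13, slack=2)
Line 7: ['train'] (min_width=5, slack=10)

Answer: |fox bean fox a |
| release deep  |
|  red sea the  |
|  young bear   |
|dolphin string |
| you so system |
|     train     |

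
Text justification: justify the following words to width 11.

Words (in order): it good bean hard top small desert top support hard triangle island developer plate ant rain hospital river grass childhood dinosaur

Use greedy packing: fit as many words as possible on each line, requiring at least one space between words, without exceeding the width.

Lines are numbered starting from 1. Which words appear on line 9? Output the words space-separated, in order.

Answer: developer

Derivation:
Line 1: ['it', 'good'] (min_width=7, slack=4)
Line 2: ['bean', 'hard'] (min_width=9, slack=2)
Line 3: ['top', 'small'] (min_width=9, slack=2)
Line 4: ['desert', 'top'] (min_width=10, slack=1)
Line 5: ['support'] (min_width=7, slack=4)
Line 6: ['hard'] (min_width=4, slack=7)
Line 7: ['triangle'] (min_width=8, slack=3)
Line 8: ['island'] (min_width=6, slack=5)
Line 9: ['developer'] (min_width=9, slack=2)
Line 10: ['plate', 'ant'] (min_width=9, slack=2)
Line 11: ['rain'] (min_width=4, slack=7)
Line 12: ['hospital'] (min_width=8, slack=3)
Line 13: ['river', 'grass'] (min_width=11, slack=0)
Line 14: ['childhood'] (min_width=9, slack=2)
Line 15: ['dinosaur'] (min_width=8, slack=3)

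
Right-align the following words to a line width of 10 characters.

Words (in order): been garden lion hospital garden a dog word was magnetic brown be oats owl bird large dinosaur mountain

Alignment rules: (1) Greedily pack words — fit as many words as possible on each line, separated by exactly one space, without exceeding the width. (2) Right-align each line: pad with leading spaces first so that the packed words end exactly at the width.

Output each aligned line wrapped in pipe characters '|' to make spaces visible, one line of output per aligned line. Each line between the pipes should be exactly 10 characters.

Answer: |      been|
|    garden|
|      lion|
|  hospital|
|  garden a|
|  dog word|
|       was|
|  magnetic|
|  brown be|
|  oats owl|
|bird large|
|  dinosaur|
|  mountain|

Derivation:
Line 1: ['been'] (min_width=4, slack=6)
Line 2: ['garden'] (min_width=6, slack=4)
Line 3: ['lion'] (min_width=4, slack=6)
Line 4: ['hospital'] (min_width=8, slack=2)
Line 5: ['garden', 'a'] (min_width=8, slack=2)
Line 6: ['dog', 'word'] (min_width=8, slack=2)
Line 7: ['was'] (min_width=3, slack=7)
Line 8: ['magnetic'] (min_width=8, slack=2)
Line 9: ['brown', 'be'] (min_width=8, slack=2)
Line 10: ['oats', 'owl'] (min_width=8, slack=2)
Line 11: ['bird', 'large'] (min_width=10, slack=0)
Line 12: ['dinosaur'] (min_width=8, slack=2)
Line 13: ['mountain'] (min_width=8, slack=2)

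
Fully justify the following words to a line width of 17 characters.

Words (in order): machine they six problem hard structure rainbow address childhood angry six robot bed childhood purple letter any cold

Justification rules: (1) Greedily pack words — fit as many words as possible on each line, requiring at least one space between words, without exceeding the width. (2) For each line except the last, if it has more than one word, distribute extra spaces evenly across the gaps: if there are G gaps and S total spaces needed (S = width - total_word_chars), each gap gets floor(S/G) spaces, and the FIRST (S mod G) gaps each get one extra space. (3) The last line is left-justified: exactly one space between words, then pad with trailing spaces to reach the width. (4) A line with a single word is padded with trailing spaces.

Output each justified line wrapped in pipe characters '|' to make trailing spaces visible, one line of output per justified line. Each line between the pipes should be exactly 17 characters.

Answer: |machine  they six|
|problem      hard|
|structure rainbow|
|address childhood|
|angry  six  robot|
|bed     childhood|
|purple letter any|
|cold             |

Derivation:
Line 1: ['machine', 'they', 'six'] (min_width=16, slack=1)
Line 2: ['problem', 'hard'] (min_width=12, slack=5)
Line 3: ['structure', 'rainbow'] (min_width=17, slack=0)
Line 4: ['address', 'childhood'] (min_width=17, slack=0)
Line 5: ['angry', 'six', 'robot'] (min_width=15, slack=2)
Line 6: ['bed', 'childhood'] (min_width=13, slack=4)
Line 7: ['purple', 'letter', 'any'] (min_width=17, slack=0)
Line 8: ['cold'] (min_width=4, slack=13)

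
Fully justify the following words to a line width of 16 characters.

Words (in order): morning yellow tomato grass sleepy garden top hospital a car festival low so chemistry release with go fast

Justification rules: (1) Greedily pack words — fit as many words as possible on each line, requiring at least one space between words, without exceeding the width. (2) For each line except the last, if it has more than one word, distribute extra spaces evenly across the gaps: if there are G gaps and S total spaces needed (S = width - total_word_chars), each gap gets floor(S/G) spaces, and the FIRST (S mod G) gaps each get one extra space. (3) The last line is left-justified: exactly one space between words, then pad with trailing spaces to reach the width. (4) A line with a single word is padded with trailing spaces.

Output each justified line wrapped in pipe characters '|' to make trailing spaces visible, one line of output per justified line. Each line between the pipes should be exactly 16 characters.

Line 1: ['morning', 'yellow'] (min_width=14, slack=2)
Line 2: ['tomato', 'grass'] (min_width=12, slack=4)
Line 3: ['sleepy', 'garden'] (min_width=13, slack=3)
Line 4: ['top', 'hospital', 'a'] (min_width=14, slack=2)
Line 5: ['car', 'festival', 'low'] (min_width=16, slack=0)
Line 6: ['so', 'chemistry'] (min_width=12, slack=4)
Line 7: ['release', 'with', 'go'] (min_width=15, slack=1)
Line 8: ['fast'] (min_width=4, slack=12)

Answer: |morning   yellow|
|tomato     grass|
|sleepy    garden|
|top  hospital  a|
|car festival low|
|so     chemistry|
|release  with go|
|fast            |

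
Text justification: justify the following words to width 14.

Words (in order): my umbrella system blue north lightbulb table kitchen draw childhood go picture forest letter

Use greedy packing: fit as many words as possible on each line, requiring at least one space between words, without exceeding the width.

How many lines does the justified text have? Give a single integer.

Answer: 8

Derivation:
Line 1: ['my', 'umbrella'] (min_width=11, slack=3)
Line 2: ['system', 'blue'] (min_width=11, slack=3)
Line 3: ['north'] (min_width=5, slack=9)
Line 4: ['lightbulb'] (min_width=9, slack=5)
Line 5: ['table', 'kitchen'] (min_width=13, slack=1)
Line 6: ['draw', 'childhood'] (min_width=14, slack=0)
Line 7: ['go', 'picture'] (min_width=10, slack=4)
Line 8: ['forest', 'letter'] (min_width=13, slack=1)
Total lines: 8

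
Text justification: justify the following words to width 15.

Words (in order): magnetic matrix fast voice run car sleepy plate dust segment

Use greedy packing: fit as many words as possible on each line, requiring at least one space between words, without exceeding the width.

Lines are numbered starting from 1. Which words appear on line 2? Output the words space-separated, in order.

Line 1: ['magnetic', 'matrix'] (min_width=15, slack=0)
Line 2: ['fast', 'voice', 'run'] (min_width=14, slack=1)
Line 3: ['car', 'sleepy'] (min_width=10, slack=5)
Line 4: ['plate', 'dust'] (min_width=10, slack=5)
Line 5: ['segment'] (min_width=7, slack=8)

Answer: fast voice run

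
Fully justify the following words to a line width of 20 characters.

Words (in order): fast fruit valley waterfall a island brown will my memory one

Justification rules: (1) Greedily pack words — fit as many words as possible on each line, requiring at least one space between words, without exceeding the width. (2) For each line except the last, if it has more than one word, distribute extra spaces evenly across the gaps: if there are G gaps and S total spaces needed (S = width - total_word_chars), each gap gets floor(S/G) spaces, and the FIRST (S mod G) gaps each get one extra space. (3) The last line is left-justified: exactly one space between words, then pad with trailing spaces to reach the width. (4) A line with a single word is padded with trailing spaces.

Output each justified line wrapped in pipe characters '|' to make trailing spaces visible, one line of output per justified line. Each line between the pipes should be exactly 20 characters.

Answer: |fast   fruit  valley|
|waterfall  a  island|
|brown will my memory|
|one                 |

Derivation:
Line 1: ['fast', 'fruit', 'valley'] (min_width=17, slack=3)
Line 2: ['waterfall', 'a', 'island'] (min_width=18, slack=2)
Line 3: ['brown', 'will', 'my', 'memory'] (min_width=20, slack=0)
Line 4: ['one'] (min_width=3, slack=17)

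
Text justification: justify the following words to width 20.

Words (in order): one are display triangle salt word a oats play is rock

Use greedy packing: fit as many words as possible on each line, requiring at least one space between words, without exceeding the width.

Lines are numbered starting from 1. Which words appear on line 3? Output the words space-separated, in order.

Line 1: ['one', 'are', 'display'] (min_width=15, slack=5)
Line 2: ['triangle', 'salt', 'word', 'a'] (min_width=20, slack=0)
Line 3: ['oats', 'play', 'is', 'rock'] (min_width=17, slack=3)

Answer: oats play is rock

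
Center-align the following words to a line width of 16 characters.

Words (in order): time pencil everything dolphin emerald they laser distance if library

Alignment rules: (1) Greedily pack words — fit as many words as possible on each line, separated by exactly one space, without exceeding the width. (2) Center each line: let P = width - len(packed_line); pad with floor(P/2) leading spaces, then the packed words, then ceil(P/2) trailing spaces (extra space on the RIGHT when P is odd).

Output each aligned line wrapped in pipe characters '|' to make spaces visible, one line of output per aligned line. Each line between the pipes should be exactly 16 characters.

Answer: |  time pencil   |
|   everything   |
|dolphin emerald |
|   they laser   |
|  distance if   |
|    library     |

Derivation:
Line 1: ['time', 'pencil'] (min_width=11, slack=5)
Line 2: ['everything'] (min_width=10, slack=6)
Line 3: ['dolphin', 'emerald'] (min_width=15, slack=1)
Line 4: ['they', 'laser'] (min_width=10, slack=6)
Line 5: ['distance', 'if'] (min_width=11, slack=5)
Line 6: ['library'] (min_width=7, slack=9)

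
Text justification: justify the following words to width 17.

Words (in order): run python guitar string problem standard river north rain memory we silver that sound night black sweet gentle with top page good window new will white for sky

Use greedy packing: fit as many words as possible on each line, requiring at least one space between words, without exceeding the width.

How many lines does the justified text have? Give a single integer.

Answer: 10

Derivation:
Line 1: ['run', 'python', 'guitar'] (min_width=17, slack=0)
Line 2: ['string', 'problem'] (min_width=14, slack=3)
Line 3: ['standard', 'river'] (min_width=14, slack=3)
Line 4: ['north', 'rain', 'memory'] (min_width=17, slack=0)
Line 5: ['we', 'silver', 'that'] (min_width=14, slack=3)
Line 6: ['sound', 'night', 'black'] (min_width=17, slack=0)
Line 7: ['sweet', 'gentle', 'with'] (min_width=17, slack=0)
Line 8: ['top', 'page', 'good'] (min_width=13, slack=4)
Line 9: ['window', 'new', 'will'] (min_width=15, slack=2)
Line 10: ['white', 'for', 'sky'] (min_width=13, slack=4)
Total lines: 10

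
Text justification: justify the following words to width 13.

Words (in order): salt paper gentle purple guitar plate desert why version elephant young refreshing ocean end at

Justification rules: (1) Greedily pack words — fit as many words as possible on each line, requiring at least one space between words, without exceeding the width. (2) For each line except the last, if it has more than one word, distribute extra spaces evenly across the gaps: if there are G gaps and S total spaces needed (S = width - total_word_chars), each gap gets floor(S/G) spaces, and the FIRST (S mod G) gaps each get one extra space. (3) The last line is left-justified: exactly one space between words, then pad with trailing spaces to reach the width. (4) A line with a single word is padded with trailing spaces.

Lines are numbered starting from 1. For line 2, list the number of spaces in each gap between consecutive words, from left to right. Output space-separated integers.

Line 1: ['salt', 'paper'] (min_width=10, slack=3)
Line 2: ['gentle', 'purple'] (min_width=13, slack=0)
Line 3: ['guitar', 'plate'] (min_width=12, slack=1)
Line 4: ['desert', 'why'] (min_width=10, slack=3)
Line 5: ['version'] (min_width=7, slack=6)
Line 6: ['elephant'] (min_width=8, slack=5)
Line 7: ['young'] (min_width=5, slack=8)
Line 8: ['refreshing'] (min_width=10, slack=3)
Line 9: ['ocean', 'end', 'at'] (min_width=12, slack=1)

Answer: 1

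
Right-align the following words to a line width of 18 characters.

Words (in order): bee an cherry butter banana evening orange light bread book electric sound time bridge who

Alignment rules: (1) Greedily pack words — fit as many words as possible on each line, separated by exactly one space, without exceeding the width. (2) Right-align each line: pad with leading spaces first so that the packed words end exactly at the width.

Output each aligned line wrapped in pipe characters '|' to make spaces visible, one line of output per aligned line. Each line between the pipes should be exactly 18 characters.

Line 1: ['bee', 'an', 'cherry'] (min_width=13, slack=5)
Line 2: ['butter', 'banana'] (min_width=13, slack=5)
Line 3: ['evening', 'orange'] (min_width=14, slack=4)
Line 4: ['light', 'bread', 'book'] (min_width=16, slack=2)
Line 5: ['electric', 'sound'] (min_width=14, slack=4)
Line 6: ['time', 'bridge', 'who'] (min_width=15, slack=3)

Answer: |     bee an cherry|
|     butter banana|
|    evening orange|
|  light bread book|
|    electric sound|
|   time bridge who|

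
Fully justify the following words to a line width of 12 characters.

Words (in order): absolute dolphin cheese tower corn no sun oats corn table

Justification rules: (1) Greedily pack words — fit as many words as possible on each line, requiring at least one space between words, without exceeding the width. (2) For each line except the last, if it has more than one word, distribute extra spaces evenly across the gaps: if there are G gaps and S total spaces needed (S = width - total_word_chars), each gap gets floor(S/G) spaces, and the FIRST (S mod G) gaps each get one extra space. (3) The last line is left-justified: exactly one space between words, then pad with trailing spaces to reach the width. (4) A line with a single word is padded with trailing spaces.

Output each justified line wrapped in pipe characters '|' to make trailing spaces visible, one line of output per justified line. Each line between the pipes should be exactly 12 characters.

Line 1: ['absolute'] (min_width=8, slack=4)
Line 2: ['dolphin'] (min_width=7, slack=5)
Line 3: ['cheese', 'tower'] (min_width=12, slack=0)
Line 4: ['corn', 'no', 'sun'] (min_width=11, slack=1)
Line 5: ['oats', 'corn'] (min_width=9, slack=3)
Line 6: ['table'] (min_width=5, slack=7)

Answer: |absolute    |
|dolphin     |
|cheese tower|
|corn  no sun|
|oats    corn|
|table       |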